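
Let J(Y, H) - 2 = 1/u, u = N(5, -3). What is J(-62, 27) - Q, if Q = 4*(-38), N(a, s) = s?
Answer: 461/3 ≈ 153.67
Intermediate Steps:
u = -3
J(Y, H) = 5/3 (J(Y, H) = 2 + 1/(-3) = 2 - ⅓ = 5/3)
Q = -152
J(-62, 27) - Q = 5/3 - 1*(-152) = 5/3 + 152 = 461/3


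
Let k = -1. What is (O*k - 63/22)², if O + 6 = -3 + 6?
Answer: 9/484 ≈ 0.018595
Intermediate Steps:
O = -3 (O = -6 + (-3 + 6) = -6 + 3 = -3)
(O*k - 63/22)² = (-3*(-1) - 63/22)² = (3 - 63*1/22)² = (3 - 63/22)² = (3/22)² = 9/484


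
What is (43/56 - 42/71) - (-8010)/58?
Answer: 15944209/115304 ≈ 138.28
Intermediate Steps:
(43/56 - 42/71) - (-8010)/58 = (43*(1/56) - 42*1/71) - (-8010)/58 = (43/56 - 42/71) - 90*(-89/58) = 701/3976 + 4005/29 = 15944209/115304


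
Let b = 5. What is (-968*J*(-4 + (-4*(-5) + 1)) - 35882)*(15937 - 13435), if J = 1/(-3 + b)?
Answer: -110363220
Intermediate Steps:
J = ½ (J = 1/(-3 + 5) = 1/2 = ½ ≈ 0.50000)
(-968*J*(-4 + (-4*(-5) + 1)) - 35882)*(15937 - 13435) = (-484*(-4 + (-4*(-5) + 1)) - 35882)*(15937 - 13435) = (-484*(-4 + (20 + 1)) - 35882)*2502 = (-484*(-4 + 21) - 35882)*2502 = (-484*17 - 35882)*2502 = (-968*17/2 - 35882)*2502 = (-8228 - 35882)*2502 = -44110*2502 = -110363220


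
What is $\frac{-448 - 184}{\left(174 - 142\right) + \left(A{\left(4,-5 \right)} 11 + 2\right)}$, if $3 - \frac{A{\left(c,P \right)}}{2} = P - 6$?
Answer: $- \frac{316}{171} \approx -1.848$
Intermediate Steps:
$A{\left(c,P \right)} = 18 - 2 P$ ($A{\left(c,P \right)} = 6 - 2 \left(P - 6\right) = 6 - 2 \left(-6 + P\right) = 6 - \left(-12 + 2 P\right) = 18 - 2 P$)
$\frac{-448 - 184}{\left(174 - 142\right) + \left(A{\left(4,-5 \right)} 11 + 2\right)} = \frac{-448 - 184}{\left(174 - 142\right) + \left(\left(18 - -10\right) 11 + 2\right)} = - \frac{632}{\left(174 - 142\right) + \left(\left(18 + 10\right) 11 + 2\right)} = - \frac{632}{32 + \left(28 \cdot 11 + 2\right)} = - \frac{632}{32 + \left(308 + 2\right)} = - \frac{632}{32 + 310} = - \frac{632}{342} = \left(-632\right) \frac{1}{342} = - \frac{316}{171}$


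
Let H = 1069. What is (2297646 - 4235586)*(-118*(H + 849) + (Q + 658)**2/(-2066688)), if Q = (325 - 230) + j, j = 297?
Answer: 2098278504751415/4784 ≈ 4.3860e+11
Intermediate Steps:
Q = 392 (Q = (325 - 230) + 297 = 95 + 297 = 392)
(2297646 - 4235586)*(-118*(H + 849) + (Q + 658)**2/(-2066688)) = (2297646 - 4235586)*(-118*(1069 + 849) + (392 + 658)**2/(-2066688)) = -1937940*(-118*1918 + 1050**2*(-1/2066688)) = -1937940*(-226324 + 1102500*(-1/2066688)) = -1937940*(-226324 - 30625/57408) = -1937940*(-12992838817/57408) = 2098278504751415/4784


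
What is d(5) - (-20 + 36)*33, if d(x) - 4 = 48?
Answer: -476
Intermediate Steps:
d(x) = 52 (d(x) = 4 + 48 = 52)
d(5) - (-20 + 36)*33 = 52 - (-20 + 36)*33 = 52 - 16*33 = 52 - 1*528 = 52 - 528 = -476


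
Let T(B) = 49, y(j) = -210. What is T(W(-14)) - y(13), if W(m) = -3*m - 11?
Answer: 259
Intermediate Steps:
W(m) = -11 - 3*m
T(W(-14)) - y(13) = 49 - 1*(-210) = 49 + 210 = 259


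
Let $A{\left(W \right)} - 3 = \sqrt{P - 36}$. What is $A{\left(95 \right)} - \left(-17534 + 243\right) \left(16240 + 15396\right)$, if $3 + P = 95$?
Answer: $547018079 + 2 \sqrt{14} \approx 5.4702 \cdot 10^{8}$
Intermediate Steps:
$P = 92$ ($P = -3 + 95 = 92$)
$A{\left(W \right)} = 3 + 2 \sqrt{14}$ ($A{\left(W \right)} = 3 + \sqrt{92 - 36} = 3 + \sqrt{56} = 3 + 2 \sqrt{14}$)
$A{\left(95 \right)} - \left(-17534 + 243\right) \left(16240 + 15396\right) = \left(3 + 2 \sqrt{14}\right) - \left(-17534 + 243\right) \left(16240 + 15396\right) = \left(3 + 2 \sqrt{14}\right) - \left(-17291\right) 31636 = \left(3 + 2 \sqrt{14}\right) - -547018076 = \left(3 + 2 \sqrt{14}\right) + 547018076 = 547018079 + 2 \sqrt{14}$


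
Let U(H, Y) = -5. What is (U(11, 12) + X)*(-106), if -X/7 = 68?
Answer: 50986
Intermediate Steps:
X = -476 (X = -7*68 = -476)
(U(11, 12) + X)*(-106) = (-5 - 476)*(-106) = -481*(-106) = 50986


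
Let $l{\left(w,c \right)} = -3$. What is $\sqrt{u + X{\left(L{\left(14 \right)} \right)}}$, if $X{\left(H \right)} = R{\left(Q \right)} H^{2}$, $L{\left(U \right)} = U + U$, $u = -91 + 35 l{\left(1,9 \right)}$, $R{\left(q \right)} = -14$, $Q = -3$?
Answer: $14 i \sqrt{57} \approx 105.7 i$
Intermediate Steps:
$u = -196$ ($u = -91 + 35 \left(-3\right) = -91 - 105 = -196$)
$L{\left(U \right)} = 2 U$
$X{\left(H \right)} = - 14 H^{2}$
$\sqrt{u + X{\left(L{\left(14 \right)} \right)}} = \sqrt{-196 - 14 \left(2 \cdot 14\right)^{2}} = \sqrt{-196 - 14 \cdot 28^{2}} = \sqrt{-196 - 10976} = \sqrt{-11172} = 14 i \sqrt{57}$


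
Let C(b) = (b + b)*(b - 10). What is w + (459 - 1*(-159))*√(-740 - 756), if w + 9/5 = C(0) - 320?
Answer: -1609/5 + 1236*I*√374 ≈ -321.8 + 23903.0*I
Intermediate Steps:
C(b) = 2*b*(-10 + b) (C(b) = (2*b)*(-10 + b) = 2*b*(-10 + b))
w = -1609/5 (w = -9/5 + (2*0*(-10 + 0) - 320) = -9/5 + (2*0*(-10) - 320) = -9/5 + (0 - 320) = -9/5 - 320 = -1609/5 ≈ -321.80)
w + (459 - 1*(-159))*√(-740 - 756) = -1609/5 + (459 - 1*(-159))*√(-740 - 756) = -1609/5 + (459 + 159)*√(-1496) = -1609/5 + 618*(2*I*√374) = -1609/5 + 1236*I*√374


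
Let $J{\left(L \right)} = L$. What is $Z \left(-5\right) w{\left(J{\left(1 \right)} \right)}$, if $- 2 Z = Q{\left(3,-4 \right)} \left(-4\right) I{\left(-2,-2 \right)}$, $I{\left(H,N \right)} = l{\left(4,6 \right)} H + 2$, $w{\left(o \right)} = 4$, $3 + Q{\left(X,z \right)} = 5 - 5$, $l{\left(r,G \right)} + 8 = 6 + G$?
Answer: $-720$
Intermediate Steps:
$l{\left(r,G \right)} = -2 + G$ ($l{\left(r,G \right)} = -8 + \left(6 + G\right) = -2 + G$)
$Q{\left(X,z \right)} = -3$ ($Q{\left(X,z \right)} = -3 + \left(5 - 5\right) = -3 + 0 = -3$)
$I{\left(H,N \right)} = 2 + 4 H$ ($I{\left(H,N \right)} = \left(-2 + 6\right) H + 2 = 4 H + 2 = 2 + 4 H$)
$Z = 36$ ($Z = - \frac{\left(-3\right) \left(-4\right) \left(2 + 4 \left(-2\right)\right)}{2} = - \frac{12 \left(2 - 8\right)}{2} = - \frac{12 \left(-6\right)}{2} = \left(- \frac{1}{2}\right) \left(-72\right) = 36$)
$Z \left(-5\right) w{\left(J{\left(1 \right)} \right)} = 36 \left(-5\right) 4 = \left(-180\right) 4 = -720$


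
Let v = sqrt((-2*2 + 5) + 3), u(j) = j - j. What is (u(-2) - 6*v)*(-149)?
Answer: 1788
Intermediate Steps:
u(j) = 0
v = 2 (v = sqrt((-4 + 5) + 3) = sqrt(1 + 3) = sqrt(4) = 2)
(u(-2) - 6*v)*(-149) = (0 - 6*2)*(-149) = (0 - 12)*(-149) = -12*(-149) = 1788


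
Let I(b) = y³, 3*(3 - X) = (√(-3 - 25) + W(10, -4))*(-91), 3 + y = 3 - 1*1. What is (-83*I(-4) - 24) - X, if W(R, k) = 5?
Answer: -287/3 - 182*I*√7/3 ≈ -95.667 - 160.51*I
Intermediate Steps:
y = -1 (y = -3 + (3 - 1*1) = -3 + (3 - 1) = -3 + 2 = -1)
X = 464/3 + 182*I*√7/3 (X = 3 - (√(-3 - 25) + 5)*(-91)/3 = 3 - (√(-28) + 5)*(-91)/3 = 3 - (2*I*√7 + 5)*(-91)/3 = 3 - (5 + 2*I*√7)*(-91)/3 = 3 - (-455 - 182*I*√7)/3 = 3 + (455/3 + 182*I*√7/3) = 464/3 + 182*I*√7/3 ≈ 154.67 + 160.51*I)
I(b) = -1 (I(b) = (-1)³ = -1)
(-83*I(-4) - 24) - X = (-83*(-1) - 24) - (464/3 + 182*I*√7/3) = (83 - 24) + (-464/3 - 182*I*√7/3) = 59 + (-464/3 - 182*I*√7/3) = -287/3 - 182*I*√7/3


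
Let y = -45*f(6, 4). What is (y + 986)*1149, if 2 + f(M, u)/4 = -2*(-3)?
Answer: 305634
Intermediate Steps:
f(M, u) = 16 (f(M, u) = -8 + 4*(-2*(-3)) = -8 + 4*6 = -8 + 24 = 16)
y = -720 (y = -45*16 = -720)
(y + 986)*1149 = (-720 + 986)*1149 = 266*1149 = 305634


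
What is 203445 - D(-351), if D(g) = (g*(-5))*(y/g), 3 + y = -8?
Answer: 203390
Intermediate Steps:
y = -11 (y = -3 - 8 = -11)
D(g) = 55 (D(g) = (g*(-5))*(-11/g) = (-5*g)*(-11/g) = 55)
203445 - D(-351) = 203445 - 1*55 = 203445 - 55 = 203390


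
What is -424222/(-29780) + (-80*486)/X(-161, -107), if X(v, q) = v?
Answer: 613073071/2397290 ≈ 255.74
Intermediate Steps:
-424222/(-29780) + (-80*486)/X(-161, -107) = -424222/(-29780) - 80*486/(-161) = -424222*(-1/29780) - 38880*(-1/161) = 212111/14890 + 38880/161 = 613073071/2397290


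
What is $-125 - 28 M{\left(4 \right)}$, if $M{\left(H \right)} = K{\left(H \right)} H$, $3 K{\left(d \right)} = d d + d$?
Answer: $- \frac{2615}{3} \approx -871.67$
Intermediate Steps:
$K{\left(d \right)} = \frac{d}{3} + \frac{d^{2}}{3}$ ($K{\left(d \right)} = \frac{d d + d}{3} = \frac{d^{2} + d}{3} = \frac{d + d^{2}}{3} = \frac{d}{3} + \frac{d^{2}}{3}$)
$M{\left(H \right)} = \frac{H^{2} \left(1 + H\right)}{3}$ ($M{\left(H \right)} = \frac{H \left(1 + H\right)}{3} H = \frac{H^{2} \left(1 + H\right)}{3}$)
$-125 - 28 M{\left(4 \right)} = -125 - 28 \frac{4^{2} \left(1 + 4\right)}{3} = -125 - 28 \cdot \frac{1}{3} \cdot 16 \cdot 5 = -125 - \frac{2240}{3} = - \frac{2615}{3}$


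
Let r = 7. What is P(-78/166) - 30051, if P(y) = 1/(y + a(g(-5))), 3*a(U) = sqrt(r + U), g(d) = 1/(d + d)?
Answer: -3390166557/112817 + 6889*sqrt(690)/112817 ≈ -30049.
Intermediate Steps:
g(d) = 1/(2*d)
a(U) = sqrt(7 + U)/3
P(y) = 1/(y + sqrt(690)/30) (P(y) = 1/(y + sqrt(7 + (1/2)/(-5))/3) = 1/(y + sqrt(7 + (1/2)*(-1/5))/3) = 1/(y + sqrt(7 - 1/10)/3) = 1/(y + sqrt(69/10)/3) = 1/(y + (sqrt(690)/10)/3) = 1/(y + sqrt(690)/30))
P(-78/166) - 30051 = 30/(sqrt(690) + 30*(-78/166)) - 30051 = 30/(sqrt(690) + 30*(-78*1/166)) - 30051 = 30/(sqrt(690) + 30*(-39/83)) - 30051 = 30/(sqrt(690) - 1170/83) - 30051 = 30/(-1170/83 + sqrt(690)) - 30051 = -30051 + 30/(-1170/83 + sqrt(690))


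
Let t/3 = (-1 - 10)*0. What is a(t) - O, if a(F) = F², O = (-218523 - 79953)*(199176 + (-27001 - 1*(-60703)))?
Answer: 69508493928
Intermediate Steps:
t = 0 (t = 3*((-1 - 10)*0) = 3*(-11*0) = 3*0 = 0)
O = -69508493928 (O = -298476*(199176 + (-27001 + 60703)) = -298476*(199176 + 33702) = -298476*232878 = -69508493928)
a(t) - O = 0² - 1*(-69508493928) = 0 + 69508493928 = 69508493928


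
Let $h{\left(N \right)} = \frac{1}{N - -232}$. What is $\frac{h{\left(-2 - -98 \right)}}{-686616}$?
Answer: $- \frac{1}{225210048} \approx -4.4403 \cdot 10^{-9}$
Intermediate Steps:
$h{\left(N \right)} = \frac{1}{232 + N}$ ($h{\left(N \right)} = \frac{1}{N + \left(-185 + 417\right)} = \frac{1}{N + 232} = \frac{1}{232 + N}$)
$\frac{h{\left(-2 - -98 \right)}}{-686616} = \frac{1}{\left(232 - -96\right) \left(-686616\right)} = \frac{1}{232 + \left(-2 + 98\right)} \left(- \frac{1}{686616}\right) = \frac{1}{232 + 96} \left(- \frac{1}{686616}\right) = \frac{1}{328} \left(- \frac{1}{686616}\right) = - \frac{1}{225210048}$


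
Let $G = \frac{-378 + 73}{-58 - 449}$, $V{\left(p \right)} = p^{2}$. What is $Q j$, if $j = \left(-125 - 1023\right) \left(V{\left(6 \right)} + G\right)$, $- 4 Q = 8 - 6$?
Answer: $\frac{10651718}{507} \approx 21009.0$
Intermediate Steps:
$G = \frac{305}{507}$ ($G = - \frac{305}{-507} = \left(-305\right) \left(- \frac{1}{507}\right) = \frac{305}{507} \approx 0.60158$)
$Q = - \frac{1}{2}$ ($Q = - \frac{8 - 6}{4} = \left(- \frac{1}{4}\right) 2 = - \frac{1}{2} \approx -0.5$)
$j = - \frac{21303436}{507}$ ($j = \left(-125 - 1023\right) \left(6^{2} + \frac{305}{507}\right) = - 1148 \left(36 + \frac{305}{507}\right) = \left(-1148\right) \frac{18557}{507} = - \frac{21303436}{507} \approx -42019.0$)
$Q j = \left(- \frac{1}{2}\right) \left(- \frac{21303436}{507}\right) = \frac{10651718}{507}$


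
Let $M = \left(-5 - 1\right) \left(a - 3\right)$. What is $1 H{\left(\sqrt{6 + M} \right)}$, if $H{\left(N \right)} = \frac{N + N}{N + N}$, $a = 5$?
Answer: $1$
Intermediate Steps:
$M = -12$ ($M = \left(-5 - 1\right) \left(5 - 3\right) = \left(-6\right) 2 = -12$)
$H{\left(N \right)} = 1$ ($H{\left(N \right)} = \frac{2 N}{2 N} = 2 N \frac{1}{2 N} = 1$)
$1 H{\left(\sqrt{6 + M} \right)} = 1 \cdot 1 = 1$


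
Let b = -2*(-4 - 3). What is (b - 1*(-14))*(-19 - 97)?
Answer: -3248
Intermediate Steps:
b = 14 (b = -2*(-7) = 14)
(b - 1*(-14))*(-19 - 97) = (14 - 1*(-14))*(-19 - 97) = (14 + 14)*(-116) = 28*(-116) = -3248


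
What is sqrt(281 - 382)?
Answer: I*sqrt(101) ≈ 10.05*I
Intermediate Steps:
sqrt(281 - 382) = sqrt(-101) = I*sqrt(101)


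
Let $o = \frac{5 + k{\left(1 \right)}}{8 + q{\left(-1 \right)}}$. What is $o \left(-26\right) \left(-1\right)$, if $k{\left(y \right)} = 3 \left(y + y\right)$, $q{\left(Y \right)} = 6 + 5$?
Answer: $\frac{286}{19} \approx 15.053$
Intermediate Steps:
$q{\left(Y \right)} = 11$
$k{\left(y \right)} = 6 y$ ($k{\left(y \right)} = 3 \cdot 2 y = 6 y$)
$o = \frac{11}{19}$ ($o = \frac{5 + 6 \cdot 1}{8 + 11} = \frac{5 + 6}{19} = 11 \cdot \frac{1}{19} = \frac{11}{19} \approx 0.57895$)
$o \left(-26\right) \left(-1\right) = \frac{11}{19} \left(-26\right) \left(-1\right) = \left(- \frac{286}{19}\right) \left(-1\right) = \frac{286}{19}$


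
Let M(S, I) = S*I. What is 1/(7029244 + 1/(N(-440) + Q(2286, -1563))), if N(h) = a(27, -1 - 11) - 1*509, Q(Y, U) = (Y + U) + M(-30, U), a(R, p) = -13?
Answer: 47091/331014129205 ≈ 1.4226e-7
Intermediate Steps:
M(S, I) = I*S
Q(Y, U) = Y - 29*U (Q(Y, U) = (Y + U) + U*(-30) = (U + Y) - 30*U = Y - 29*U)
N(h) = -522 (N(h) = -13 - 1*509 = -13 - 509 = -522)
1/(7029244 + 1/(N(-440) + Q(2286, -1563))) = 1/(7029244 + 1/(-522 + (2286 - 29*(-1563)))) = 1/(7029244 + 1/(-522 + (2286 + 45327))) = 1/(7029244 + 1/(-522 + 47613)) = 1/(7029244 + 1/47091) = 1/(331014129205/47091) = 47091/331014129205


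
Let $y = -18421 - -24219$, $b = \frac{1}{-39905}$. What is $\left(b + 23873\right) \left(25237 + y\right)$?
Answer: $\frac{5913111361248}{7981} \approx 7.409 \cdot 10^{8}$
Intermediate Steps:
$b = - \frac{1}{39905} \approx -2.506 \cdot 10^{-5}$
$y = 5798$ ($y = -18421 + 24219 = 5798$)
$\left(b + 23873\right) \left(25237 + y\right) = \left(- \frac{1}{39905} + 23873\right) \left(25237 + 5798\right) = \frac{952652064}{39905} \cdot 31035 = \frac{5913111361248}{7981}$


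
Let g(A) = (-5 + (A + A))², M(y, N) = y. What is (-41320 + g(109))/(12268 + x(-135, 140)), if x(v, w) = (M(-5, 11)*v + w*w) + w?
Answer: 4049/32683 ≈ 0.12389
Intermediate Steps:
x(v, w) = w + w² - 5*v (x(v, w) = (-5*v + w*w) + w = (-5*v + w²) + w = (w² - 5*v) + w = w + w² - 5*v)
g(A) = (-5 + 2*A)²
(-41320 + g(109))/(12268 + x(-135, 140)) = (-41320 + (-5 + 2*109)²)/(12268 + (140 + 140² - 5*(-135))) = (-41320 + (-5 + 218)²)/(12268 + (140 + 19600 + 675)) = (-41320 + 213²)/(12268 + 20415) = (-41320 + 45369)/32683 = 4049*(1/32683) = 4049/32683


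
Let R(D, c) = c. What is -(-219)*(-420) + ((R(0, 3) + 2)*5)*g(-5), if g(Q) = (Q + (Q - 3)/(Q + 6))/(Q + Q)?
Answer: -183895/2 ≈ -91948.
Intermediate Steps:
g(Q) = (Q + (-3 + Q)/(6 + Q))/(2*Q) (g(Q) = (Q + (-3 + Q)/(6 + Q))/((2*Q)) = (Q + (-3 + Q)/(6 + Q))*(1/(2*Q)) = (Q + (-3 + Q)/(6 + Q))/(2*Q))
-(-219)*(-420) + ((R(0, 3) + 2)*5)*g(-5) = -(-219)*(-420) + ((3 + 2)*5)*((1/2)*(-3 + (-5)**2 + 7*(-5))/(-5*(6 - 5))) = -219*420 + (5*5)*((1/2)*(-1/5)*(-3 + 25 - 35)/1) = -91980 + 25*((1/2)*(-1/5)*1*(-13)) = -91980 + 25*(13/10) = -91980 + 65/2 = -183895/2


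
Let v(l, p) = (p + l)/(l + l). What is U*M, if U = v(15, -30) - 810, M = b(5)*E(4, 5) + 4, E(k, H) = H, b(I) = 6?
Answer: -27557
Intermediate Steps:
v(l, p) = (l + p)/(2*l) (v(l, p) = (l + p)/((2*l)) = (l + p)*(1/(2*l)) = (l + p)/(2*l))
M = 34 (M = 6*5 + 4 = 30 + 4 = 34)
U = -1621/2 (U = (1/2)*(15 - 30)/15 - 810 = (1/2)*(1/15)*(-15) - 810 = -1/2 - 810 = -1621/2 ≈ -810.50)
U*M = -1621/2*34 = -27557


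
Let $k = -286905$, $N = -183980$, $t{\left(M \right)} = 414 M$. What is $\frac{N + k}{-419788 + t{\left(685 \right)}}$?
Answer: $\frac{470885}{136198} \approx 3.4574$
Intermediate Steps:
$\frac{N + k}{-419788 + t{\left(685 \right)}} = \frac{-183980 - 286905}{-419788 + 414 \cdot 685} = - \frac{470885}{-419788 + 283590} = - \frac{470885}{-136198} = \left(-470885\right) \left(- \frac{1}{136198}\right) = \frac{470885}{136198}$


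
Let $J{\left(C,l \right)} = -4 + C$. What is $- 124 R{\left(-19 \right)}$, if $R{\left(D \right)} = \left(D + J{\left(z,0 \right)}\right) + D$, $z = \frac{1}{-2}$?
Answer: $5270$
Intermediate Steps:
$z = - \frac{1}{2} \approx -0.5$
$R{\left(D \right)} = - \frac{9}{2} + 2 D$ ($R{\left(D \right)} = \left(D - \frac{9}{2}\right) + D = \left(- \frac{9}{2} + D\right) + D = - \frac{9}{2} + 2 D$)
$- 124 R{\left(-19 \right)} = - 124 \left(- \frac{9}{2} + 2 \left(-19\right)\right) = - 124 \left(- \frac{9}{2} - 38\right) = \left(-124\right) \left(- \frac{85}{2}\right) = 5270$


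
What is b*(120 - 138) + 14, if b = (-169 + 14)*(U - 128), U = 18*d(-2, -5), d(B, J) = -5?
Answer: -608206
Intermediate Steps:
U = -90 (U = 18*(-5) = -90)
b = 33790 (b = (-169 + 14)*(-90 - 128) = -155*(-218) = 33790)
b*(120 - 138) + 14 = 33790*(120 - 138) + 14 = 33790*(-18) + 14 = -608220 + 14 = -608206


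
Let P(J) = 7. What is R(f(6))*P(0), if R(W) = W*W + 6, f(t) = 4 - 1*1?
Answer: 105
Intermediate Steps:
f(t) = 3 (f(t) = 4 - 1 = 3)
R(W) = 6 + W² (R(W) = W² + 6 = 6 + W²)
R(f(6))*P(0) = (6 + 3²)*7 = (6 + 9)*7 = 15*7 = 105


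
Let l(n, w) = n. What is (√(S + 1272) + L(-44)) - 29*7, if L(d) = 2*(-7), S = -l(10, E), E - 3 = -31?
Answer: -217 + √1262 ≈ -181.48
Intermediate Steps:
E = -28 (E = 3 - 31 = -28)
S = -10 (S = -1*10 = -10)
L(d) = -14
(√(S + 1272) + L(-44)) - 29*7 = (√(-10 + 1272) - 14) - 29*7 = (√1262 - 14) - 203 = (-14 + √1262) - 203 = -217 + √1262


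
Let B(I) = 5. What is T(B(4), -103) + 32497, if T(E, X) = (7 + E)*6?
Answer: 32569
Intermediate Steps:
T(E, X) = 42 + 6*E
T(B(4), -103) + 32497 = (42 + 6*5) + 32497 = (42 + 30) + 32497 = 72 + 32497 = 32569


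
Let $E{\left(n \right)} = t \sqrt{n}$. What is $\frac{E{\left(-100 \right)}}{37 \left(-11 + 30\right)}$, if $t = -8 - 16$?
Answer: $- \frac{240 i}{703} \approx - 0.34139 i$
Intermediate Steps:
$t = -24$
$E{\left(n \right)} = - 24 \sqrt{n}$
$\frac{E{\left(-100 \right)}}{37 \left(-11 + 30\right)} = \frac{\left(-24\right) \sqrt{-100}}{37 \left(-11 + 30\right)} = \frac{\left(-24\right) 10 i}{37 \cdot 19} = \frac{\left(-240\right) i}{703} = - 240 i \frac{1}{703} = - \frac{240 i}{703}$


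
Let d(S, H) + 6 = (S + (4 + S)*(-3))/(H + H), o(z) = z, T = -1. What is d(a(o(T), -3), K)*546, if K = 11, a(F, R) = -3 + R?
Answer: -3276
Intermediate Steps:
d(S, H) = -6 + (-12 - 2*S)/(2*H) (d(S, H) = -6 + (S + (4 + S)*(-3))/(H + H) = -6 + (S + (-12 - 3*S))/((2*H)) = -6 + (-12 - 2*S)*(1/(2*H)) = -6 + (-12 - 2*S)/(2*H))
d(a(o(T), -3), K)*546 = ((-6 - (-3 - 3) - 6*11)/11)*546 = ((-6 - 1*(-6) - 66)/11)*546 = ((-6 + 6 - 66)/11)*546 = ((1/11)*(-66))*546 = -6*546 = -3276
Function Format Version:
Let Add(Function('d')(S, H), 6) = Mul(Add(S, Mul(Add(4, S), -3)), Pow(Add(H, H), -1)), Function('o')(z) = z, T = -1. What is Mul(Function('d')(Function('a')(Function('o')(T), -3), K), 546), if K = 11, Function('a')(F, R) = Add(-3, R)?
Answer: -3276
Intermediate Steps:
Function('d')(S, H) = Add(-6, Mul(Rational(1, 2), Pow(H, -1), Add(-12, Mul(-2, S)))) (Function('d')(S, H) = Add(-6, Mul(Add(S, Mul(Add(4, S), -3)), Pow(Add(H, H), -1))) = Add(-6, Mul(Add(S, Add(-12, Mul(-3, S))), Pow(Mul(2, H), -1))) = Add(-6, Mul(Add(-12, Mul(-2, S)), Mul(Rational(1, 2), Pow(H, -1)))) = Add(-6, Mul(Rational(1, 2), Pow(H, -1), Add(-12, Mul(-2, S)))))
Mul(Function('d')(Function('a')(Function('o')(T), -3), K), 546) = Mul(Mul(Pow(11, -1), Add(-6, Mul(-1, Add(-3, -3)), Mul(-6, 11))), 546) = Mul(Mul(Rational(1, 11), Add(-6, Mul(-1, -6), -66)), 546) = Mul(Mul(Rational(1, 11), Add(-6, 6, -66)), 546) = Mul(Mul(Rational(1, 11), -66), 546) = Mul(-6, 546) = -3276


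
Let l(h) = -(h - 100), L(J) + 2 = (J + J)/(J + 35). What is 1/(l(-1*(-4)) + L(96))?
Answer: 131/12506 ≈ 0.010475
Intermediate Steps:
L(J) = -2 + 2*J/(35 + J) (L(J) = -2 + (J + J)/(J + 35) = -2 + (2*J)/(35 + J) = -2 + 2*J/(35 + J))
l(h) = 100 - h (l(h) = -(-100 + h) = 100 - h)
1/(l(-1*(-4)) + L(96)) = 1/((100 - (-1)*(-4)) - 70/(35 + 96)) = 1/((100 - 1*4) - 70/131) = 1/((100 - 4) - 70*1/131) = 1/(96 - 70/131) = 1/(12506/131) = 131/12506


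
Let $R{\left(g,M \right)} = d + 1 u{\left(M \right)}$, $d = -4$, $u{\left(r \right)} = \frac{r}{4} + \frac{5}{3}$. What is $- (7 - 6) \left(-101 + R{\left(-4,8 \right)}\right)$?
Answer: $\frac{304}{3} \approx 101.33$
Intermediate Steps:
$u{\left(r \right)} = \frac{5}{3} + \frac{r}{4}$ ($u{\left(r \right)} = r \frac{1}{4} + 5 \cdot \frac{1}{3} = \frac{r}{4} + \frac{5}{3} = \frac{5}{3} + \frac{r}{4}$)
$R{\left(g,M \right)} = - \frac{7}{3} + \frac{M}{4}$ ($R{\left(g,M \right)} = -4 + 1 \left(\frac{5}{3} + \frac{M}{4}\right) = -4 + \left(\frac{5}{3} + \frac{M}{4}\right) = - \frac{7}{3} + \frac{M}{4}$)
$- (7 - 6) \left(-101 + R{\left(-4,8 \right)}\right) = - (7 - 6) \left(-101 + \left(- \frac{7}{3} + \frac{1}{4} \cdot 8\right)\right) = \left(-1\right) 1 \left(-101 + \left(- \frac{7}{3} + 2\right)\right) = - (-101 - \frac{1}{3}) = \left(-1\right) \left(- \frac{304}{3}\right) = \frac{304}{3}$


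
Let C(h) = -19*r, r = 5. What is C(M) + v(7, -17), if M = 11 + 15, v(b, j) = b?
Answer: -88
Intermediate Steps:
M = 26
C(h) = -95 (C(h) = -19*5 = -95)
C(M) + v(7, -17) = -95 + 7 = -88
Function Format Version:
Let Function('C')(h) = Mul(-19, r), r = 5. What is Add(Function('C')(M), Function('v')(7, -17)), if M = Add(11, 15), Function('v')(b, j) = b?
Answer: -88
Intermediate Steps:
M = 26
Function('C')(h) = -95 (Function('C')(h) = Mul(-19, 5) = -95)
Add(Function('C')(M), Function('v')(7, -17)) = Add(-95, 7) = -88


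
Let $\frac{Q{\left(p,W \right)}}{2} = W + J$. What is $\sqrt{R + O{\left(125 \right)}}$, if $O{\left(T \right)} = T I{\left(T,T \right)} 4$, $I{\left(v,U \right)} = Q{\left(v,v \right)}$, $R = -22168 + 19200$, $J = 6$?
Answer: $4 \sqrt{8002} \approx 357.82$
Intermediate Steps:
$R = -2968$
$Q{\left(p,W \right)} = 12 + 2 W$ ($Q{\left(p,W \right)} = 2 \left(W + 6\right) = 2 \left(6 + W\right) = 12 + 2 W$)
$I{\left(v,U \right)} = 12 + 2 v$
$O{\left(T \right)} = 4 T \left(12 + 2 T\right)$ ($O{\left(T \right)} = T \left(12 + 2 T\right) 4 = 4 T \left(12 + 2 T\right)$)
$\sqrt{R + O{\left(125 \right)}} = \sqrt{-2968 + 8 \cdot 125 \left(6 + 125\right)} = \sqrt{-2968 + 8 \cdot 125 \cdot 131} = \sqrt{-2968 + 131000} = \sqrt{128032} = 4 \sqrt{8002}$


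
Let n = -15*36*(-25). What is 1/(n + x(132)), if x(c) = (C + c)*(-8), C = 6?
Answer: 1/12396 ≈ 8.0671e-5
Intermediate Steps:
x(c) = -48 - 8*c (x(c) = (6 + c)*(-8) = -48 - 8*c)
n = 13500 (n = -540*(-25) = 13500)
1/(n + x(132)) = 1/(13500 + (-48 - 8*132)) = 1/(13500 + (-48 - 1056)) = 1/(13500 - 1104) = 1/12396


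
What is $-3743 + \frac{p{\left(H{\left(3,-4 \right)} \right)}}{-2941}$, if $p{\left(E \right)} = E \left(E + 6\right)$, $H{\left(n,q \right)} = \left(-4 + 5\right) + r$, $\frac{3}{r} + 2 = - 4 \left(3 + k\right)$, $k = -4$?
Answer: $- \frac{2590161}{692} \approx -3743.0$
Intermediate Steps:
$r = \frac{3}{2}$ ($r = \frac{3}{-2 - 4 \left(3 - 4\right)} = \frac{3}{-2 - -4} = \frac{3}{-2 + 4} = \frac{3}{2} \approx 1.5$)
$H{\left(n,q \right)} = \frac{5}{2}$ ($H{\left(n,q \right)} = \left(-4 + 5\right) + \frac{3}{2} = 1 + \frac{3}{2} = \frac{5}{2}$)
$p{\left(E \right)} = E \left(6 + E\right)$
$-3743 + \frac{p{\left(H{\left(3,-4 \right)} \right)}}{-2941} = -3743 + \frac{\frac{5}{2} \left(6 + \frac{5}{2}\right)}{-2941} = -3743 + \frac{5}{2} \cdot \frac{17}{2} \left(- \frac{1}{2941}\right) = -3743 + \frac{85}{4} \left(- \frac{1}{2941}\right) = -3743 - \frac{5}{692} = - \frac{2590161}{692}$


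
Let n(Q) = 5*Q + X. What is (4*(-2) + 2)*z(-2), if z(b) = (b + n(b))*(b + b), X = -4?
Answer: -384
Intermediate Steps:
n(Q) = -4 + 5*Q (n(Q) = 5*Q - 4 = -4 + 5*Q)
z(b) = 2*b*(-4 + 6*b) (z(b) = (b + (-4 + 5*b))*(b + b) = (-4 + 6*b)*(2*b) = 2*b*(-4 + 6*b))
(4*(-2) + 2)*z(-2) = (4*(-2) + 2)*(4*(-2)*(-2 + 3*(-2))) = (-8 + 2)*(4*(-2)*(-2 - 6)) = -24*(-2)*(-8) = -6*64 = -384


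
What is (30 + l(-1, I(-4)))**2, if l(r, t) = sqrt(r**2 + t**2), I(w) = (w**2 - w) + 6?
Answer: (30 + sqrt(677))**2 ≈ 3138.2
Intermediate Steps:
I(w) = 6 + w**2 - w
(30 + l(-1, I(-4)))**2 = (30 + sqrt((-1)**2 + (6 + (-4)**2 - 1*(-4))**2))**2 = (30 + sqrt(1 + (6 + 16 + 4)**2))**2 = (30 + sqrt(1 + 26**2))**2 = (30 + sqrt(1 + 676))**2 = (30 + sqrt(677))**2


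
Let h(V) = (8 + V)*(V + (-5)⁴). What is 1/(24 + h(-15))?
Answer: -1/4246 ≈ -0.00023552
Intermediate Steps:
h(V) = (8 + V)*(625 + V) (h(V) = (8 + V)*(V + 625) = (8 + V)*(625 + V))
1/(24 + h(-15)) = 1/(24 + (5000 + (-15)² + 633*(-15))) = 1/(24 + (5000 + 225 - 9495)) = 1/(24 - 4270) = 1/(-4246) = -1/4246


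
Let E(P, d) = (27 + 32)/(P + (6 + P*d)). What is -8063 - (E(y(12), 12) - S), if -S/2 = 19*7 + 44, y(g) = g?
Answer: -1363613/162 ≈ -8417.4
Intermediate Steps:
S = -354 (S = -2*(19*7 + 44) = -2*(133 + 44) = -2*177 = -354)
E(P, d) = 59/(6 + P + P*d)
-8063 - (E(y(12), 12) - S) = -8063 - (59/(6 + 12 + 12*12) - 1*(-354)) = -8063 - (59/(6 + 12 + 144) + 354) = -8063 - (59/162 + 354) = -8063 - 1*57407/162 = -8063 - 57407/162 = -1363613/162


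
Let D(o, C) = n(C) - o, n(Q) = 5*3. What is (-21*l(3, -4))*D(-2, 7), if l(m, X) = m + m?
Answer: -2142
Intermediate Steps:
l(m, X) = 2*m
n(Q) = 15
D(o, C) = 15 - o
(-21*l(3, -4))*D(-2, 7) = (-42*3)*(15 - 1*(-2)) = (-21*6)*(15 + 2) = -126*17 = -2142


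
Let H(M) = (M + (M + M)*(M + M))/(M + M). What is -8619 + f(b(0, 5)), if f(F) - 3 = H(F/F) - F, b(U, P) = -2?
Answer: -17223/2 ≈ -8611.5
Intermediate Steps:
H(M) = (M + 4*M**2)/(2*M) (H(M) = (M + (2*M)*(2*M))/((2*M)) = (M + 4*M**2)*(1/(2*M)) = (M + 4*M**2)/(2*M))
f(F) = 11/2 - F (f(F) = 3 + ((1/2 + 2*(F/F)) - F) = 3 + ((1/2 + 2*1) - F) = 3 + ((1/2 + 2) - F) = 3 + (5/2 - F) = 11/2 - F)
-8619 + f(b(0, 5)) = -8619 + (11/2 - 1*(-2)) = -8619 + (11/2 + 2) = -8619 + 15/2 = -17223/2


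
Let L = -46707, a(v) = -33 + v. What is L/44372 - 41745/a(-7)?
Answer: 92522043/88744 ≈ 1042.6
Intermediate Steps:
L/44372 - 41745/a(-7) = -46707/44372 - 41745/(-33 - 7) = -46707*1/44372 - 41745/(-40) = -46707/44372 - 41745*(-1/40) = -46707/44372 + 8349/8 = 92522043/88744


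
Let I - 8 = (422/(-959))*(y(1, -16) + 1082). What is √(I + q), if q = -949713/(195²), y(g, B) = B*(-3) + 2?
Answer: I*√18013608162753/187005 ≈ 22.696*I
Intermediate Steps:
y(g, B) = 2 - 3*B (y(g, B) = -3*B + 2 = 2 - 3*B)
I = -470032/959 (I = 8 + (422/(-959))*((2 - 3*(-16)) + 1082) = 8 + (422*(-1/959))*((2 + 48) + 1082) = 8 - 422*(50 + 1082)/959 = 8 - 422/959*1132 = 8 - 477704/959 = -470032/959 ≈ -490.13)
q = -316571/12675 (q = -949713/38025 = -949713*1/38025 = -316571/12675 ≈ -24.976)
√(I + q) = √(-470032/959 - 316571/12675) = √(-6261247189/12155325) = I*√18013608162753/187005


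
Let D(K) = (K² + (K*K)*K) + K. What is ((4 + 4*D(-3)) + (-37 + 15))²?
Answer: 10404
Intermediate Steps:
D(K) = K + K² + K³ (D(K) = (K² + K²*K) + K = (K² + K³) + K = K + K² + K³)
((4 + 4*D(-3)) + (-37 + 15))² = ((4 + 4*(-3*(1 - 3 + (-3)²))) + (-37 + 15))² = ((4 + 4*(-3*(1 - 3 + 9))) - 22)² = ((4 + 4*(-3*7)) - 22)² = ((4 + 4*(-21)) - 22)² = ((4 - 84) - 22)² = (-80 - 22)² = (-102)² = 10404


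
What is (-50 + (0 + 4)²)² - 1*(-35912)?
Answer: 37068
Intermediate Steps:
(-50 + (0 + 4)²)² - 1*(-35912) = (-50 + 4²)² + 35912 = (-50 + 16)² + 35912 = (-34)² + 35912 = 1156 + 35912 = 37068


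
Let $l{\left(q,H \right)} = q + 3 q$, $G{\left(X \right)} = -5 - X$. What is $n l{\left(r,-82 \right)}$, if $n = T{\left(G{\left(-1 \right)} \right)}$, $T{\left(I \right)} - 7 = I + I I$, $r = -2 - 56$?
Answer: $-4408$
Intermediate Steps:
$r = -58$ ($r = -2 - 56 = -58$)
$T{\left(I \right)} = 7 + I + I^{2}$ ($T{\left(I \right)} = 7 + \left(I + I I\right) = 7 + \left(I + I^{2}\right) = 7 + I + I^{2}$)
$n = 19$ ($n = 7 - 4 + \left(-5 - -1\right)^{2} = 7 + \left(-5 + 1\right) + \left(-5 + 1\right)^{2} = 7 - 4 + \left(-4\right)^{2} = 7 - 4 + 16 = 19$)
$l{\left(q,H \right)} = 4 q$
$n l{\left(r,-82 \right)} = 19 \cdot 4 \left(-58\right) = 19 \left(-232\right) = -4408$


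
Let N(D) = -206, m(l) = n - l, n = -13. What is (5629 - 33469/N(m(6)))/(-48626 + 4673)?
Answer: -397681/3018106 ≈ -0.13177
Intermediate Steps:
m(l) = -13 - l
(5629 - 33469/N(m(6)))/(-48626 + 4673) = (5629 - 33469/(-206))/(-48626 + 4673) = (5629 - 33469*(-1/206))/(-43953) = (5629 + 33469/206)*(-1/43953) = (1193043/206)*(-1/43953) = -397681/3018106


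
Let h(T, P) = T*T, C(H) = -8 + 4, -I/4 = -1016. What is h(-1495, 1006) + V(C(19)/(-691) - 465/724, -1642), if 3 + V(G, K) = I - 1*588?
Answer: 2238498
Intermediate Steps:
I = 4064 (I = -4*(-1016) = 4064)
C(H) = -4
V(G, K) = 3473 (V(G, K) = -3 + (4064 - 1*588) = -3 + (4064 - 588) = -3 + 3476 = 3473)
h(T, P) = T²
h(-1495, 1006) + V(C(19)/(-691) - 465/724, -1642) = (-1495)² + 3473 = 2235025 + 3473 = 2238498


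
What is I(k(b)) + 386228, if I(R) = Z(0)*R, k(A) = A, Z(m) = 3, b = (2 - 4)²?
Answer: 386240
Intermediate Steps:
b = 4 (b = (-2)² = 4)
I(R) = 3*R
I(k(b)) + 386228 = 3*4 + 386228 = 12 + 386228 = 386240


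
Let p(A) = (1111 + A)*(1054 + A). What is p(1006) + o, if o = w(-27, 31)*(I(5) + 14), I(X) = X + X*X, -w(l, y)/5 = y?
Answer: 4354200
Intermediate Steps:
w(l, y) = -5*y
I(X) = X + X**2
p(A) = (1054 + A)*(1111 + A)
o = -6820 (o = (-5*31)*(5*(1 + 5) + 14) = -155*(5*6 + 14) = -155*(30 + 14) = -155*44 = -6820)
p(1006) + o = (1170994 + 1006**2 + 2165*1006) - 6820 = (1170994 + 1012036 + 2177990) - 6820 = 4361020 - 6820 = 4354200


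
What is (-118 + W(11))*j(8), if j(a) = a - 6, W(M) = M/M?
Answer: -234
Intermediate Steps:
W(M) = 1
j(a) = -6 + a
(-118 + W(11))*j(8) = (-118 + 1)*(-6 + 8) = -117*2 = -234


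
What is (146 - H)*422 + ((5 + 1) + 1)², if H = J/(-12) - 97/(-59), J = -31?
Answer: 21196471/354 ≈ 59877.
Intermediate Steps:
H = 2993/708 (H = -31/(-12) - 97/(-59) = -31*(-1/12) - 97*(-1/59) = 31/12 + 97/59 = 2993/708 ≈ 4.2274)
(146 - H)*422 + ((5 + 1) + 1)² = (146 - 1*2993/708)*422 + ((5 + 1) + 1)² = (146 - 2993/708)*422 + (6 + 1)² = (100375/708)*422 + 7² = 21179125/354 + 49 = 21196471/354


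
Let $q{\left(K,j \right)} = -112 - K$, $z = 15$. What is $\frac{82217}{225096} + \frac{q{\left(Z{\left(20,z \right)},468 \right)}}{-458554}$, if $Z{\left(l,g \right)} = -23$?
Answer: $\frac{166906937}{456719784} \approx 0.36545$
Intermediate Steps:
$\frac{82217}{225096} + \frac{q{\left(Z{\left(20,z \right)},468 \right)}}{-458554} = \frac{82217}{225096} + \frac{-112 - -23}{-458554} = 82217 \cdot \frac{1}{225096} + \left(-112 + 23\right) \left(- \frac{1}{458554}\right) = \frac{82217}{225096} - - \frac{89}{458554} = \frac{82217}{225096} + \frac{89}{458554} = \frac{166906937}{456719784}$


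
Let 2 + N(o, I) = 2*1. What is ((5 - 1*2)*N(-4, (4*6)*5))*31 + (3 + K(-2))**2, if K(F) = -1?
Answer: 4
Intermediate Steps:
N(o, I) = 0 (N(o, I) = -2 + 2*1 = -2 + 2 = 0)
((5 - 1*2)*N(-4, (4*6)*5))*31 + (3 + K(-2))**2 = ((5 - 1*2)*0)*31 + (3 - 1)**2 = ((5 - 2)*0)*31 + 2**2 = (3*0)*31 + 4 = 0*31 + 4 = 0 + 4 = 4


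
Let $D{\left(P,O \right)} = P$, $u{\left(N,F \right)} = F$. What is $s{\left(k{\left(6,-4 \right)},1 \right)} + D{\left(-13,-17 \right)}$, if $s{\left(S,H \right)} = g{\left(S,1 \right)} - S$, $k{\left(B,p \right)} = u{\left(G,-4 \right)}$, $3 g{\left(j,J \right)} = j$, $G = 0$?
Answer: $- \frac{31}{3} \approx -10.333$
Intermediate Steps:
$g{\left(j,J \right)} = \frac{j}{3}$
$k{\left(B,p \right)} = -4$
$s{\left(S,H \right)} = - \frac{2 S}{3}$ ($s{\left(S,H \right)} = \frac{S}{3} - S = - \frac{2 S}{3}$)
$s{\left(k{\left(6,-4 \right)},1 \right)} + D{\left(-13,-17 \right)} = \left(- \frac{2}{3}\right) \left(-4\right) - 13 = \frac{8}{3} - 13 = - \frac{31}{3}$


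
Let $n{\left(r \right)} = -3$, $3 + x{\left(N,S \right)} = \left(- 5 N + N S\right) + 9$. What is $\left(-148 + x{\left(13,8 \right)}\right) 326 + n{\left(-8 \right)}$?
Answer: $-33581$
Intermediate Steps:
$x{\left(N,S \right)} = 6 - 5 N + N S$ ($x{\left(N,S \right)} = -3 + \left(\left(- 5 N + N S\right) + 9\right) = -3 + \left(9 - 5 N + N S\right) = 6 - 5 N + N S$)
$\left(-148 + x{\left(13,8 \right)}\right) 326 + n{\left(-8 \right)} = \left(-148 + \left(6 - 65 + 13 \cdot 8\right)\right) 326 - 3 = \left(-148 + \left(6 - 65 + 104\right)\right) 326 - 3 = \left(-148 + 45\right) 326 - 3 = \left(-103\right) 326 - 3 = -33578 - 3 = -33581$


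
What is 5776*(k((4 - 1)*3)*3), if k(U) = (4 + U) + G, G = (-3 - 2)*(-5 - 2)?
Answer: 831744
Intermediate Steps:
G = 35 (G = -5*(-7) = 35)
k(U) = 39 + U (k(U) = (4 + U) + 35 = 39 + U)
5776*(k((4 - 1)*3)*3) = 5776*((39 + (4 - 1)*3)*3) = 5776*((39 + 3*3)*3) = 5776*((39 + 9)*3) = 5776*(48*3) = 5776*144 = 831744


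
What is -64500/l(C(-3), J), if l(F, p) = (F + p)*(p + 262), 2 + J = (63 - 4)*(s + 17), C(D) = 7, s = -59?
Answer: -32250/2742557 ≈ -0.011759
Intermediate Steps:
J = -2480 (J = -2 + (63 - 4)*(-59 + 17) = -2 + 59*(-42) = -2 - 2478 = -2480)
l(F, p) = (262 + p)*(F + p) (l(F, p) = (F + p)*(262 + p) = (262 + p)*(F + p))
-64500/l(C(-3), J) = -64500/((-2480)² + 262*7 + 262*(-2480) + 7*(-2480)) = -64500/(6150400 + 1834 - 649760 - 17360) = -64500/5485114 = -64500*1/5485114 = -32250/2742557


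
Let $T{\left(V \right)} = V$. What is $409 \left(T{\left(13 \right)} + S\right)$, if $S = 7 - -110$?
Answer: $53170$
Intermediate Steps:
$S = 117$ ($S = 7 + 110 = 117$)
$409 \left(T{\left(13 \right)} + S\right) = 409 \left(13 + 117\right) = 409 \cdot 130 = 53170$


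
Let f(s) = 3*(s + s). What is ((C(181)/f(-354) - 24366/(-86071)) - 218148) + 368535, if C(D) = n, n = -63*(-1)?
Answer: 3054779584451/20312756 ≈ 1.5039e+5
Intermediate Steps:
n = 63
f(s) = 6*s (f(s) = 3*(2*s) = 6*s)
C(D) = 63
((C(181)/f(-354) - 24366/(-86071)) - 218148) + 368535 = ((63/((6*(-354))) - 24366/(-86071)) - 218148) + 368535 = ((63/(-2124) - 24366*(-1/86071)) - 218148) + 368535 = ((63*(-1/2124) + 24366/86071) - 218148) + 368535 = ((-7/236 + 24366/86071) - 218148) + 368535 = (5147879/20312756 - 218148) + 368535 = -4431181948009/20312756 + 368535 = 3054779584451/20312756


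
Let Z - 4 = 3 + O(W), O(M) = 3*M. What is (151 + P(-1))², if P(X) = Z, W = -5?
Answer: 20449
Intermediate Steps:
Z = -8 (Z = 4 + (3 + 3*(-5)) = 4 + (3 - 15) = 4 - 12 = -8)
P(X) = -8
(151 + P(-1))² = (151 - 8)² = 143² = 20449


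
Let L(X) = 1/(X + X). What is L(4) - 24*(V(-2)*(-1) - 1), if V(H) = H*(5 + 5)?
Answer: -3647/8 ≈ -455.88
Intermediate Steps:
V(H) = 10*H (V(H) = H*10 = 10*H)
L(X) = 1/(2*X)
L(4) - 24*(V(-2)*(-1) - 1) = (1/2)/4 - 24*((10*(-2))*(-1) - 1) = (1/2)*(1/4) - 24*(-20*(-1) - 1) = 1/8 - 24*(20 - 1) = 1/8 - 24*19 = 1/8 - 1*456 = 1/8 - 456 = -3647/8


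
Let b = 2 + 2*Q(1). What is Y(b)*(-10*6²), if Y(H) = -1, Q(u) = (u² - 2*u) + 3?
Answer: 360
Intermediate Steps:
Q(u) = 3 + u² - 2*u
b = 6 (b = 2 + 2*(3 + 1² - 2*1) = 2 + 2*(3 + 1 - 2) = 2 + 2*2 = 2 + 4 = 6)
Y(b)*(-10*6²) = -(-10)*6² = -(-10)*36 = -1*(-360) = 360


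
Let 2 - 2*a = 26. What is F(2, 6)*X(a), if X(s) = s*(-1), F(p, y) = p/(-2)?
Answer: -12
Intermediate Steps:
a = -12 (a = 1 - 1/2*26 = 1 - 13 = -12)
F(p, y) = -p/2 (F(p, y) = p*(-1/2) = -p/2)
X(s) = -s
F(2, 6)*X(a) = (-1/2*2)*(-1*(-12)) = -1*12 = -12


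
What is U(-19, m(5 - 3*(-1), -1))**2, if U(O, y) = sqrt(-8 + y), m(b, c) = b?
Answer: 0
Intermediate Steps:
U(-19, m(5 - 3*(-1), -1))**2 = (sqrt(-8 + (5 - 3*(-1))))**2 = (sqrt(-8 + (5 + 3)))**2 = (sqrt(-8 + 8))**2 = (sqrt(0))**2 = 0**2 = 0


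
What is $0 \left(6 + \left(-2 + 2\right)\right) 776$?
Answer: $0$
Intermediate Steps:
$0 \left(6 + \left(-2 + 2\right)\right) 776 = 0 \left(6 + 0\right) 776 = 0 \cdot 6 \cdot 776 = 0 \cdot 776 = 0$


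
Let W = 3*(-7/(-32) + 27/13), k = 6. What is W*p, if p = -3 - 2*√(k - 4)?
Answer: -8595/416 - 2865*√2/208 ≈ -40.141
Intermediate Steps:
p = -3 - 2*√2 (p = -3 - 2*√(6 - 4) = -3 - 2*√2 ≈ -5.8284)
W = 2865/416 (W = 3*(-7*(-1/32) + 27*(1/13)) = 3*(7/32 + 27/13) = 3*(955/416) = 2865/416 ≈ 6.8870)
W*p = 2865*(-3 - 2*√2)/416 = -8595/416 - 2865*√2/208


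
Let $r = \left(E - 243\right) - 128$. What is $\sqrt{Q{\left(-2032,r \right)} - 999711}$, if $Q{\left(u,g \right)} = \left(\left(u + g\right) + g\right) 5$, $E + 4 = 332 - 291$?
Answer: $3 i \sqrt{112579} \approx 1006.6 i$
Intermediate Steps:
$E = 37$ ($E = -4 + \left(332 - 291\right) = -4 + 41 = 37$)
$r = -334$ ($r = \left(37 - 243\right) - 128 = -206 - 128 = -334$)
$Q{\left(u,g \right)} = 5 u + 10 g$ ($Q{\left(u,g \right)} = \left(\left(g + u\right) + g\right) 5 = \left(u + 2 g\right) 5 = 5 u + 10 g$)
$\sqrt{Q{\left(-2032,r \right)} - 999711} = \sqrt{\left(5 \left(-2032\right) + 10 \left(-334\right)\right) - 999711} = \sqrt{\left(-10160 - 3340\right) - 999711} = \sqrt{-13500 - 999711} = \sqrt{-1013211} = 3 i \sqrt{112579}$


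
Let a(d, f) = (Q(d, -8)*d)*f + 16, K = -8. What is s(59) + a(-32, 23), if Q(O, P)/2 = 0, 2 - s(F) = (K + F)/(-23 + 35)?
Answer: 55/4 ≈ 13.750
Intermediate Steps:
s(F) = 8/3 - F/12 (s(F) = 2 - (-8 + F)/(-23 + 35) = 2 - (-8 + F)/12 = 2 - (-⅔ + F/12) = 2 + (⅔ - F/12) = 8/3 - F/12)
Q(O, P) = 0 (Q(O, P) = 2*0 = 0)
a(d, f) = 16 (a(d, f) = (0*d)*f + 16 = 0*f + 16 = 0 + 16 = 16)
s(59) + a(-32, 23) = (8/3 - 1/12*59) + 16 = (8/3 - 59/12) + 16 = -9/4 + 16 = 55/4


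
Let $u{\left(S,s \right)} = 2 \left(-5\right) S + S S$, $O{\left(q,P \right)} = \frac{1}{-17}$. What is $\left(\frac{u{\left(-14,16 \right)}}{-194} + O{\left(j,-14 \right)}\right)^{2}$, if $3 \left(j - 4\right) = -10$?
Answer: $\frac{8720209}{2719201} \approx 3.2069$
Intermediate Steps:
$j = \frac{2}{3}$ ($j = 4 + \frac{1}{3} \left(-10\right) = 4 - \frac{10}{3} = \frac{2}{3} \approx 0.66667$)
$O{\left(q,P \right)} = - \frac{1}{17}$
$u{\left(S,s \right)} = S^{2} - 10 S$ ($u{\left(S,s \right)} = - 10 S + S^{2} = S^{2} - 10 S$)
$\left(\frac{u{\left(-14,16 \right)}}{-194} + O{\left(j,-14 \right)}\right)^{2} = \left(\frac{\left(-14\right) \left(-10 - 14\right)}{-194} - \frac{1}{17}\right)^{2} = \left(\left(-14\right) \left(-24\right) \left(- \frac{1}{194}\right) - \frac{1}{17}\right)^{2} = \left(336 \left(- \frac{1}{194}\right) - \frac{1}{17}\right)^{2} = \left(- \frac{168}{97} - \frac{1}{17}\right)^{2} = \left(- \frac{2953}{1649}\right)^{2} = \frac{8720209}{2719201}$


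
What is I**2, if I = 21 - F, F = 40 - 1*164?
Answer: 21025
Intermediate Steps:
F = -124 (F = 40 - 164 = -124)
I = 145 (I = 21 - 1*(-124) = 21 + 124 = 145)
I**2 = 145**2 = 21025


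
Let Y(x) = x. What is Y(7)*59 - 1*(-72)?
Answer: 485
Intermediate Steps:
Y(7)*59 - 1*(-72) = 7*59 - 1*(-72) = 413 + 72 = 485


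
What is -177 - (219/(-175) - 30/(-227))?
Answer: -6986862/39725 ≈ -175.88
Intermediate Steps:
-177 - (219/(-175) - 30/(-227)) = -177 - (219*(-1/175) - 30*(-1/227)) = -177 - (-219/175 + 30/227) = -177 - 1*(-44463/39725) = -177 + 44463/39725 = -6986862/39725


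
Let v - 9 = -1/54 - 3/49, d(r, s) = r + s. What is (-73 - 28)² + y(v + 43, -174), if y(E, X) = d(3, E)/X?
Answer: 161946065/15876 ≈ 10201.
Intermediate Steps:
v = 23603/2646 (v = 9 + (-1/54 - 3/49) = 9 - 211/2646 = 23603/2646 ≈ 8.9203)
y(E, X) = (3 + E)/X
(-73 - 28)² + y(v + 43, -174) = (-73 - 28)² + (3 + (23603/2646 + 43))/(-174) = (-101)² - (3 + 137381/2646)/174 = 10201 - 1/174*145319/2646 = 10201 - 5011/15876 = 161946065/15876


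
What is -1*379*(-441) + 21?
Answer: 167160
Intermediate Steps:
-1*379*(-441) + 21 = -379*(-441) + 21 = 167139 + 21 = 167160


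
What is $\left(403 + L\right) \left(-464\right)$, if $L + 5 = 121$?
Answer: $-240816$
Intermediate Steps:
$L = 116$ ($L = -5 + 121 = 116$)
$\left(403 + L\right) \left(-464\right) = \left(403 + 116\right) \left(-464\right) = 519 \left(-464\right) = -240816$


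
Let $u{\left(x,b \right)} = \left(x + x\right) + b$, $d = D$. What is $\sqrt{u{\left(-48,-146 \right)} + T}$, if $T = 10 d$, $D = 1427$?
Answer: $2 \sqrt{3507} \approx 118.44$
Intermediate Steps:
$d = 1427$
$u{\left(x,b \right)} = b + 2 x$ ($u{\left(x,b \right)} = 2 x + b = b + 2 x$)
$T = 14270$ ($T = 10 \cdot 1427 = 14270$)
$\sqrt{u{\left(-48,-146 \right)} + T} = \sqrt{\left(-146 + 2 \left(-48\right)\right) + 14270} = \sqrt{\left(-146 - 96\right) + 14270} = \sqrt{-242 + 14270} = \sqrt{14028} = 2 \sqrt{3507}$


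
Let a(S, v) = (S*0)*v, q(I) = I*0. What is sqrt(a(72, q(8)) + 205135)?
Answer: sqrt(205135) ≈ 452.92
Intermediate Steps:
q(I) = 0
a(S, v) = 0 (a(S, v) = 0*v = 0)
sqrt(a(72, q(8)) + 205135) = sqrt(0 + 205135) = sqrt(205135)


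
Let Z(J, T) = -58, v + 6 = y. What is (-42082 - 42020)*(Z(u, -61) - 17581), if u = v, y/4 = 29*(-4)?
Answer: 1483475178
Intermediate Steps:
y = -464 (y = 4*(29*(-4)) = 4*(-116) = -464)
v = -470 (v = -6 - 464 = -470)
u = -470
(-42082 - 42020)*(Z(u, -61) - 17581) = (-42082 - 42020)*(-58 - 17581) = -84102*(-17639) = 1483475178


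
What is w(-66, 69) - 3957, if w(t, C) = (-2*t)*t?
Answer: -12669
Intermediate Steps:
w(t, C) = -2*t²
w(-66, 69) - 3957 = -2*(-66)² - 3957 = -2*4356 - 3957 = -8712 - 3957 = -12669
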